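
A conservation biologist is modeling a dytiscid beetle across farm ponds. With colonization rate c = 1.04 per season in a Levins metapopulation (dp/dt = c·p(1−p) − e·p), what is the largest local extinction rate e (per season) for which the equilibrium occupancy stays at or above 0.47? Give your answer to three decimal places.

0.551

1 − e/c ≥ 0.47 ⇒ e ≤ c(1 − 0.47) = 1.04 × 0.5300.
e_max = 0.5512.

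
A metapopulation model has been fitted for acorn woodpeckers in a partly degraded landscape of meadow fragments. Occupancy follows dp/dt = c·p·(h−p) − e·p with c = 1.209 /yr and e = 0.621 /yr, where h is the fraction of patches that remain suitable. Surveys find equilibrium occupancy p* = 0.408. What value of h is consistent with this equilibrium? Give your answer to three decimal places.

0.922

At equilibrium c(h−p*) = e, so h = p* + e/c.
h = 0.408 + 0.621/1.209 = 0.408 + 0.5136 = 0.9216.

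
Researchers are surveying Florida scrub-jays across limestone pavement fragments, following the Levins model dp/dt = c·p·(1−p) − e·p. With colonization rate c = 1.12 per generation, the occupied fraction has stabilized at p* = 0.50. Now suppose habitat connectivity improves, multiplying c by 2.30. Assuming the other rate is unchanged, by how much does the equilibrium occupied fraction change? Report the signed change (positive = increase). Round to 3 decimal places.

0.283

Balance c(1−p*) = e gives e = 1.12×(1 − 0.50000) = 0.56000.
New p* = 1 − e/c = 1 − 0.56000/2.57600 = 0.78261.
Δp* = 0.78261 − 0.50000 = +0.28261.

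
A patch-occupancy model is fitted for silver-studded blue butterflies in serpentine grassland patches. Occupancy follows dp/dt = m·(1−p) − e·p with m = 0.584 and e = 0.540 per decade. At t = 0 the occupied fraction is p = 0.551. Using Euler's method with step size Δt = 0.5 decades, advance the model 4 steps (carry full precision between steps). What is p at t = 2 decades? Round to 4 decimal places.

0.5207

Update rule: p ← p + [m·(1−p) − e·p]·Δt with Δt = 0.5.
  1  |  dp/dt·Δt = -0.017662  |  p_1 = 0.533338
  2  |  dp/dt·Δt = -0.007736  |  p_2 = 0.525602
  3  |  dp/dt·Δt = -0.003388  |  p_3 = 0.522214
  4  |  dp/dt·Δt = -0.001484  |  p_4 = 0.520730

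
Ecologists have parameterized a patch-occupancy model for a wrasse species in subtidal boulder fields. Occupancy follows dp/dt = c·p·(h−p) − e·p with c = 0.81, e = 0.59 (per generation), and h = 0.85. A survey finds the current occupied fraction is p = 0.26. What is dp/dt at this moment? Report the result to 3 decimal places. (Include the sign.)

-0.029

Colonization term: c·p·(h−p) = 0.81×0.26×0.5900 = 0.12425.
Extinction term: e·p = 0.15340.
dp/dt = 0.12425 − 0.15340 = -0.02915.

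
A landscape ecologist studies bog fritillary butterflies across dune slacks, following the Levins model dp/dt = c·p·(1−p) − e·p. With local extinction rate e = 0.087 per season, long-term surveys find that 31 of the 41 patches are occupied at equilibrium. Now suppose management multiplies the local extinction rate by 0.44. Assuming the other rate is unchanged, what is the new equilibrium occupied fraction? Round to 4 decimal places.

Observed p* = 31/41 = 0.75610.
Balance c(1−p*) = e gives c = e/(1 − 0.75610) = 0.087/0.24390 = 0.35670.
New p* = 1 − e/c = 1 − 0.03828/0.35670 = 0.89268.

0.8927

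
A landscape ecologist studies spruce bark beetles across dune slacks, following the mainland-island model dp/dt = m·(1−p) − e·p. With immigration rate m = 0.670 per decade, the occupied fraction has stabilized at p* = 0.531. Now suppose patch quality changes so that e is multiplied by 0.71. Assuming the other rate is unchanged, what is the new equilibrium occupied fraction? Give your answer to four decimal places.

Balance m(1−p*) = e·p* gives e = m(1−p*)/p* = 0.670×0.46900/0.53100 = 0.59177.
New p* = m/(m+e) = 0.67000/(0.67000+0.42016) = 0.61459.

0.6146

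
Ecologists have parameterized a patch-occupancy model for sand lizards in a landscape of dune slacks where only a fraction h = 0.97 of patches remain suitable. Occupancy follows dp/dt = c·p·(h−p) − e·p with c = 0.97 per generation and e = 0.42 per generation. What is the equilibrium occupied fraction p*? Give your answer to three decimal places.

0.537

Setting dp/dt = 0 and dividing by p* gives c·(h−p*) = e.
So p* = h − e/c = 0.97 − 0.42/0.97 = 0.97 − 0.4330 = 0.5370.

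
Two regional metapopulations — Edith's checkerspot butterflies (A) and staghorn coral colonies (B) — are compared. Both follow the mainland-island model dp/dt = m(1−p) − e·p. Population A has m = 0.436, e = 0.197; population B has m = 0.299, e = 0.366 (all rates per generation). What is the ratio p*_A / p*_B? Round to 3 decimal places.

A: p*_A = m/(m+e) = 0.436/0.6330 = 0.6888.
B: p*_B = 0.299/0.6650 = 0.4496.
p*_A / p*_B = 0.6888/0.4496 = 1.5319.

1.532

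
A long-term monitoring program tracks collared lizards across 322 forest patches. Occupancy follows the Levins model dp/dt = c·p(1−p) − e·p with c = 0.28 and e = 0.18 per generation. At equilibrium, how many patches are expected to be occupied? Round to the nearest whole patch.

p* = 1 − e/c = 1 − 0.18/0.28 = 0.3571.
Expected occupied patches = N × p* = 322 × 0.3571 = 115.00 ≈ 115.

115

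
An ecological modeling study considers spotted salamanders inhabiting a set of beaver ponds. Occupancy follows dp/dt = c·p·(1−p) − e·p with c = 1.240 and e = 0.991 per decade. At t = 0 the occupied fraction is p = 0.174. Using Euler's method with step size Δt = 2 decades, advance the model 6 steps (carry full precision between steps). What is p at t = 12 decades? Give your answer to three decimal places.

0.200

Update rule: p ← p + [c·p·(1−p) − e·p]·Δt with Δt = 2.
step 1: Δp = +0.01157, p = 0.18557
step 2: Δp = +0.00701, p = 0.19258
step 3: Δp = +0.00393, p = 0.19651
step 4: Δp = +0.00209, p = 0.19860
step 5: Δp = +0.00109, p = 0.19969
step 6: Δp = +0.00055, p = 0.20024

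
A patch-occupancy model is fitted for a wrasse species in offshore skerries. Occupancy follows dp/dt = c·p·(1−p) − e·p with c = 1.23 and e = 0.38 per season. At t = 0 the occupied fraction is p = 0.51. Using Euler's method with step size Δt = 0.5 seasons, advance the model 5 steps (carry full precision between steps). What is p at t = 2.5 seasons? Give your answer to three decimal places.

0.673

Update rule: p ← p + [c·p·(1−p) − e·p]·Δt with Δt = 0.5.
step 1: Δp = +0.05679, p = 0.56679
step 2: Δp = +0.04332, p = 0.61011
step 3: Δp = +0.03037, p = 0.64048
step 4: Δp = +0.01992, p = 0.66040
step 5: Δp = +0.01245, p = 0.67285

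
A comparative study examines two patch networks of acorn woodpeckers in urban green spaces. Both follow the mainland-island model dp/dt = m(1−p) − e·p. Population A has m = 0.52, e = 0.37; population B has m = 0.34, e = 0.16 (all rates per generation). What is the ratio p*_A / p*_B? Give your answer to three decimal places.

0.859

A: p*_A = m/(m+e) = 0.52/0.8900 = 0.5843.
B: p*_B = 0.34/0.5000 = 0.6800.
p*_A / p*_B = 0.5843/0.6800 = 0.8592.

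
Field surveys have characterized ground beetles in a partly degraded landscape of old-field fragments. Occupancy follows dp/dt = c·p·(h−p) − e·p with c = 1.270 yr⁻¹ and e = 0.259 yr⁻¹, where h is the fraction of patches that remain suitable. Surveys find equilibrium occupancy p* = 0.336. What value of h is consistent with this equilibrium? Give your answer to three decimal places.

0.540

At equilibrium c(h−p*) = e, so h = p* + e/c.
h = 0.336 + 0.259/1.270 = 0.336 + 0.2039 = 0.5399.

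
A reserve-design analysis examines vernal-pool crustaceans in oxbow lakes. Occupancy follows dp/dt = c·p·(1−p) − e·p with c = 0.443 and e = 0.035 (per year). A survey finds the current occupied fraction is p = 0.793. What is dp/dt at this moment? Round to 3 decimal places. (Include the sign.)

Colonization term: c·p·(1−p) = 0.443×0.793×0.2070 = 0.07272.
Extinction term: e·p = 0.02776.
dp/dt = 0.07272 − 0.02776 = 0.04496.

0.045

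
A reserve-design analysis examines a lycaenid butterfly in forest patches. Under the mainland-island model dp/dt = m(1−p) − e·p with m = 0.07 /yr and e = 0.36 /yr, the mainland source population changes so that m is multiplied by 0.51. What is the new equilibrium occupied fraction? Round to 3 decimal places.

0.090

Before: p* = 0.07/(0.07+0.36) = 0.1628.
After: m = 0.0357, e = 0.36; p* = 0.0357/0.3957 = 0.0902.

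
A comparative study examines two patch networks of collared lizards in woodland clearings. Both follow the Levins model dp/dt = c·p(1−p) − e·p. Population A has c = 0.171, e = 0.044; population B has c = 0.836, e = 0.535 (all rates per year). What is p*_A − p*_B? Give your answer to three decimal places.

0.383

A: p*_A = 1 − 0.044/0.171 = 0.7427.
B: p*_B = 1 − 0.535/0.836 = 0.3600.
p*_A − p*_B = 0.7427 − 0.3600 = 0.3826.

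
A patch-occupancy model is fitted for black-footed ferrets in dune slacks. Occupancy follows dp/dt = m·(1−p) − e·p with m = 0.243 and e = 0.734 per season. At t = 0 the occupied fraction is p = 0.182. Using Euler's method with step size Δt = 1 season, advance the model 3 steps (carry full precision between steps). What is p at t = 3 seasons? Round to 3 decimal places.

Update rule: p ← p + [m·(1−p) − e·p]·Δt with Δt = 1.
step 1: Δp = +0.06519, p = 0.24719
step 2: Δp = +0.00150, p = 0.24869
step 3: Δp = +0.00003, p = 0.24872

0.249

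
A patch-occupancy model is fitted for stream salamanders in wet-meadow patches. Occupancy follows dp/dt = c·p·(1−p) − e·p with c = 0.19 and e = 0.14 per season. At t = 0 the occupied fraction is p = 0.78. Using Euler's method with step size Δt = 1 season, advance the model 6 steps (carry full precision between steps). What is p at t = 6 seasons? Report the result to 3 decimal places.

Update rule: p ← p + [c·p·(1−p) − e·p]·Δt with Δt = 1.
  1  |  dp/dt·Δt = -0.076596  |  p_1 = 0.703404
  2  |  dp/dt·Δt = -0.058837  |  p_2 = 0.644567
  3  |  dp/dt·Δt = -0.046710  |  p_3 = 0.597856
  4  |  dp/dt·Δt = -0.038019  |  p_4 = 0.559837
  5  |  dp/dt·Δt = -0.031557  |  p_5 = 0.528280
  6  |  dp/dt·Δt = -0.026611  |  p_6 = 0.501668

0.502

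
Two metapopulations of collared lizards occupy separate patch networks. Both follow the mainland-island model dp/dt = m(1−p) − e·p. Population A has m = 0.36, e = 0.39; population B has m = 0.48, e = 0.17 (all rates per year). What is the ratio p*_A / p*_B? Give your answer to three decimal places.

A: p*_A = m/(m+e) = 0.36/0.7500 = 0.4800.
B: p*_B = 0.48/0.6500 = 0.7385.
p*_A / p*_B = 0.4800/0.7385 = 0.6500.

0.650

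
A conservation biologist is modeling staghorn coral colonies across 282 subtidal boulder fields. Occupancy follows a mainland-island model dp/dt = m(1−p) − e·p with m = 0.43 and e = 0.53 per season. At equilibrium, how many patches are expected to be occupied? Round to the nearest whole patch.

p* = m/(m+e) = 0.43/0.9600 = 0.4479.
Expected occupied patches = N × p* = 282 × 0.4479 = 126.31 ≈ 126.

126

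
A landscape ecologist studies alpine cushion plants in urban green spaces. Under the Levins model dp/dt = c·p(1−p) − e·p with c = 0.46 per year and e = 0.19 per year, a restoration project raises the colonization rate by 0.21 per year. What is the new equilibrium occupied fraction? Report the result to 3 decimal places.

Before: p* = 1 − 0.19/0.46 = 0.5870.
After the change, c = 0.67, e = 0.19, so p* = 1 − 0.19/0.67 = 0.7164.

0.716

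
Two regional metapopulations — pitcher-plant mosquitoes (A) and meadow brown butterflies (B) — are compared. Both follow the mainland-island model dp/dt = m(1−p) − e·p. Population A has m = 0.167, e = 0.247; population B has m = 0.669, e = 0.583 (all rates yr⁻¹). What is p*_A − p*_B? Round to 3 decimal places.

A: p*_A = m/(m+e) = 0.167/0.4140 = 0.4034.
B: p*_B = 0.669/1.2520 = 0.5343.
p*_A − p*_B = 0.4034 − 0.5343 = -0.1310.

-0.131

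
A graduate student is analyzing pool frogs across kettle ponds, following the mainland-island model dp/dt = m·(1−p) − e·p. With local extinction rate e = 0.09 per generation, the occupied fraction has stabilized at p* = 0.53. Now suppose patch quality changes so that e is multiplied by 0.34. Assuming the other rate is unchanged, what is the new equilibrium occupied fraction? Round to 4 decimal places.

Balance m(1−p*) = e·p* gives m = e·p*/(1−p*) = 0.09×0.53000/0.47000 = 0.10149.
New p* = m/(m+e) = 0.10149/(0.10149+0.03060) = 0.76834.

0.7683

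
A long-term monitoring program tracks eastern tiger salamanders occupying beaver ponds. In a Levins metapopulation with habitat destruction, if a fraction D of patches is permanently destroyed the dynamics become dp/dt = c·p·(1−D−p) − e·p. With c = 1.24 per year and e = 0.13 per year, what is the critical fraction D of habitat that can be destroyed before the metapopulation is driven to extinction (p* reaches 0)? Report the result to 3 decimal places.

0.895

The nontrivial equilibrium is p* = (1−D) − e/c; extinction occurs when this hits zero.
So D_crit = 1 − e/c = 1 − 0.13/1.24 = 1 − 0.1048 = 0.8952.
This equals the undisturbed p*, a classic result of Lande's extension.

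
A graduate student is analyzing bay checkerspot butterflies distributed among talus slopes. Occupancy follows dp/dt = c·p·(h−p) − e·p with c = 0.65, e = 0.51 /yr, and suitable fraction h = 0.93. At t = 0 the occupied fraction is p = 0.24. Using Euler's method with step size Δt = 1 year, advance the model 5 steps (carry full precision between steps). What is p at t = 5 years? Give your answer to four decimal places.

0.1898

Update rule: p ← p + [c·p·(h−p) − e·p]·Δt with Δt = 1.
t = 1: p = 0.24000 + (-0.01476) = 0.22524
t = 2: p = 0.22524 + (-0.01169) = 0.21355
t = 3: p = 0.21355 + (-0.00946) = 0.20409
t = 4: p = 0.20409 + (-0.00779) = 0.19630
t = 5: p = 0.19630 + (-0.00650) = 0.18980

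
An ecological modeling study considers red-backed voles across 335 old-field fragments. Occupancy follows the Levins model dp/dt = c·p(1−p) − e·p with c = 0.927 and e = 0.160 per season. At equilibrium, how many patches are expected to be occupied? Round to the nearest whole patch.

p* = 1 − e/c = 1 − 0.160/0.927 = 0.8274.
Expected occupied patches = N × p* = 335 × 0.8274 = 277.18 ≈ 277.

277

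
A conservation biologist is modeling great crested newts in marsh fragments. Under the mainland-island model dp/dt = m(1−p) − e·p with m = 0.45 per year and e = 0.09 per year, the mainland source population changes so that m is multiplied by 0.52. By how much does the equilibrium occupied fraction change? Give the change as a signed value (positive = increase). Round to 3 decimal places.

-0.111

Before: p* = 0.45/(0.45+0.09) = 0.8333.
After: m = 0.234, e = 0.09; p* = 0.234/0.3240 = 0.7222.
Δp* = 0.7222 − 0.8333 = -0.1111.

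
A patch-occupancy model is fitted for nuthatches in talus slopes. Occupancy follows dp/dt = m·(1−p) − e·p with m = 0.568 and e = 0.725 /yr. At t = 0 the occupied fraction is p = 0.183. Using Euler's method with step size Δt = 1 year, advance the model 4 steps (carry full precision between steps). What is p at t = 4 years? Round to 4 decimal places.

Update rule: p ← p + [m·(1−p) − e·p]·Δt with Δt = 1.
step 1: Δp = +0.33138, p = 0.51438
step 2: Δp = -0.09709, p = 0.41729
step 3: Δp = +0.02845, p = 0.44574
step 4: Δp = -0.00834, p = 0.43740

0.4374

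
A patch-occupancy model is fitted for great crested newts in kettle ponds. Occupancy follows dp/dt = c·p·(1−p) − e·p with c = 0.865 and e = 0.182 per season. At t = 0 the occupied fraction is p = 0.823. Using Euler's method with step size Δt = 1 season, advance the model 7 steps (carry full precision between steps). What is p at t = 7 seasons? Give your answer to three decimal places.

Update rule: p ← p + [c·p·(1−p) − e·p]·Δt with Δt = 1.
step 1: Δp = -0.02378, p = 0.79922
step 2: Δp = -0.00665, p = 0.79257
step 3: Δp = -0.00204, p = 0.79053
step 4: Δp = -0.00064, p = 0.78989
step 5: Δp = -0.00020, p = 0.78969
step 6: Δp = -0.00006, p = 0.78963
step 7: Δp = -0.00002, p = 0.78960

0.790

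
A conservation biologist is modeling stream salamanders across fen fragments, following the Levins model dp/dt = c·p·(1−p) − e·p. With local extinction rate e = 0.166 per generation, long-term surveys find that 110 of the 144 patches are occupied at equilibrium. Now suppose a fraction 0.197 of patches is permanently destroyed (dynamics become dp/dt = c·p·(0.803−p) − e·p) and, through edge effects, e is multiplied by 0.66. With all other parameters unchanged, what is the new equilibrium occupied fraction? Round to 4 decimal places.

0.6472

Observed p* = 110/144 = 0.76389.
Balance c(1−p*) = e gives c = e/(1 − 0.76389) = 0.166/0.23611 = 0.70306.
New p* = 0.803 − e/c = 0.803 − 0.10956/0.70306 = 0.64717.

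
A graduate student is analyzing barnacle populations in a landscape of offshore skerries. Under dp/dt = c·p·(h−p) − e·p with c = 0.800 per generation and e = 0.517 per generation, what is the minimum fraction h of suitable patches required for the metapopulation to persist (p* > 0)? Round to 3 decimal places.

0.646

p* = h − e/c is positive only when h > e/c.
h_min = e/c = 0.517/0.800 = 0.6462.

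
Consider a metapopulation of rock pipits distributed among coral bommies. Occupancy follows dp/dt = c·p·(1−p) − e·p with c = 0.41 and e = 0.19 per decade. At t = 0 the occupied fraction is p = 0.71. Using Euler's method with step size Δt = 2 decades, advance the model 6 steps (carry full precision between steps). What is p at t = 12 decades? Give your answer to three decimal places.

Update rule: p ← p + [c·p·(1−p) − e·p]·Δt with Δt = 2.
  1  |  dp/dt·Δt = -0.100962  |  p_1 = 0.609038
  2  |  dp/dt·Δt = -0.036184  |  p_2 = 0.572854
  3  |  dp/dt·Δt = -0.017037  |  p_3 = 0.555817
  4  |  dp/dt·Δt = -0.008765  |  p_4 = 0.547052
  5  |  dp/dt·Δt = -0.004695  |  p_5 = 0.542357
  6  |  dp/dt·Δt = -0.002567  |  p_6 = 0.539790

0.540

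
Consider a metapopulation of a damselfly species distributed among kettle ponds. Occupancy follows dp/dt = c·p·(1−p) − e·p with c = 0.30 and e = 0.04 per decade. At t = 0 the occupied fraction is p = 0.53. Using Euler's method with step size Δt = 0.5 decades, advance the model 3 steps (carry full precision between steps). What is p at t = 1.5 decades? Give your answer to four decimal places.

0.6075

Update rule: p ← p + [c·p·(1−p) − e·p]·Δt with Δt = 0.5.
  1  |  dp/dt·Δt = +0.026765  |  p_1 = 0.556765
  2  |  dp/dt·Δt = +0.025881  |  p_2 = 0.582646
  3  |  dp/dt·Δt = +0.024823  |  p_3 = 0.607469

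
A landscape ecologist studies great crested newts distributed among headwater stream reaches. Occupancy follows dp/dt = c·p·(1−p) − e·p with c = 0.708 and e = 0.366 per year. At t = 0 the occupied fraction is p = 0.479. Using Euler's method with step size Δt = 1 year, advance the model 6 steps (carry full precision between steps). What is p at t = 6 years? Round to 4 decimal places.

0.4827

Update rule: p ← p + [c·p·(1−p) − e·p]·Δt with Δt = 1.
t = 1: p = 0.47900 + (+0.00137) = 0.48037
t = 2: p = 0.48037 + (+0.00091) = 0.48128
t = 3: p = 0.48128 + (+0.00060) = 0.48189
t = 4: p = 0.48189 + (+0.00040) = 0.48228
t = 5: p = 0.48228 + (+0.00026) = 0.48255
t = 6: p = 0.48255 + (+0.00017) = 0.48272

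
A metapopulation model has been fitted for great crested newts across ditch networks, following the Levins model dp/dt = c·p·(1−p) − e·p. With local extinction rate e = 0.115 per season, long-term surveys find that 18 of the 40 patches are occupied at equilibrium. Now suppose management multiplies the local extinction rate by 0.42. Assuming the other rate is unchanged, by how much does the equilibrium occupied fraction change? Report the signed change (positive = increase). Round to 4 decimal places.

0.3190

Observed p* = 18/40 = 0.45000.
Balance c(1−p*) = e gives c = e/(1 − 0.45000) = 0.115/0.55000 = 0.20909.
New p* = 1 − e/c = 1 − 0.04830/0.20909 = 0.76900.
Δp* = 0.76900 − 0.45000 = +0.31900.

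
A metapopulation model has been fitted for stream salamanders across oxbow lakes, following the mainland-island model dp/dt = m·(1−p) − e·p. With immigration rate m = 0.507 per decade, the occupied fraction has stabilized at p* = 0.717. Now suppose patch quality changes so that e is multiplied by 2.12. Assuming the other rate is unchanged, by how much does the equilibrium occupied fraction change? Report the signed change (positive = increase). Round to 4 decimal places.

Balance m(1−p*) = e·p* gives e = m(1−p*)/p* = 0.507×0.28300/0.71700 = 0.20011.
New p* = m/(m+e) = 0.50700/(0.50700+0.42423) = 0.54444.
Δp* = 0.54444 − 0.71700 = -0.17256.

-0.1726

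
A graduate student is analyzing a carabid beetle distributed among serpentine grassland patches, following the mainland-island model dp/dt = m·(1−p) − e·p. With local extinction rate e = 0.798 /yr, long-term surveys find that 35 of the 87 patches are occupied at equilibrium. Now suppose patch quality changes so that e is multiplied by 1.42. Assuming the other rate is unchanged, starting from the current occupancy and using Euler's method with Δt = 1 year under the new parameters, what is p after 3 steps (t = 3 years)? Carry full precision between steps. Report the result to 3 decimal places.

Observed p* = 35/87 = 0.40230.
Balance m(1−p*) = e·p* gives m = e·p*/(1−p*) = 0.798×0.40230/0.59770 = 0.53712.
Starting from p₀ = 0.40230; update p ← p + (dp/dt)·Δt with the new parameters.
  1  |  dp/dt·Δt = -0.134834  |  p_1 = 0.267464
  2  |  dp/dt·Δt = +0.090376  |  p_2 = 0.357841
  3  |  dp/dt·Δt = -0.060577  |  p_3 = 0.297264

0.297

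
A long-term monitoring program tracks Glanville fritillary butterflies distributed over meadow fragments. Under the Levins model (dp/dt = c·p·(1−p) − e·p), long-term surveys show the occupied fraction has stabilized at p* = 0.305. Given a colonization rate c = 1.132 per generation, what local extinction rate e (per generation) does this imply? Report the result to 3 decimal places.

At equilibrium c(1−p*) = e.
e = 1.132 × (1 − 0.305) = 1.132 × 0.6950 = 0.7867.

0.787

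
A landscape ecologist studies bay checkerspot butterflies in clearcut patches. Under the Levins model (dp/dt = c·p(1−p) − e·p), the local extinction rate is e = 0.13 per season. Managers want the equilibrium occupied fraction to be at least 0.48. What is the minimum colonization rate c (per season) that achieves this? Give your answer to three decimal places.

0.250

p* = 1 − e/c ≥ 0.48 requires e/c ≤ 0.5200, i.e. c ≥ e/0.5200.
c_min = 0.13/0.5200 = 0.2500.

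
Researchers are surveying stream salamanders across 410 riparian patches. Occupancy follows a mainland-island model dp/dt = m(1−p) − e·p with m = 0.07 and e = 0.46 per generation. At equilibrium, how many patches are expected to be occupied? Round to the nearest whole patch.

p* = m/(m+e) = 0.07/0.5300 = 0.1321.
Expected occupied patches = N × p* = 410 × 0.1321 = 54.15 ≈ 54.

54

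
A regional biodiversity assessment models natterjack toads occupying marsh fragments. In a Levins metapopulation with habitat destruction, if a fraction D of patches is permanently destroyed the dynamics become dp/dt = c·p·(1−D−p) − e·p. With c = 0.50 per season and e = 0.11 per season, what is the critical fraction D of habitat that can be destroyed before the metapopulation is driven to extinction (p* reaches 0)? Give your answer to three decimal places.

The nontrivial equilibrium is p* = (1−D) − e/c; extinction occurs when this hits zero.
So D_crit = 1 − e/c = 1 − 0.11/0.50 = 1 − 0.2200 = 0.7800.
Note this equals the original equilibrium occupancy — the Levins extinction-debt result.

0.780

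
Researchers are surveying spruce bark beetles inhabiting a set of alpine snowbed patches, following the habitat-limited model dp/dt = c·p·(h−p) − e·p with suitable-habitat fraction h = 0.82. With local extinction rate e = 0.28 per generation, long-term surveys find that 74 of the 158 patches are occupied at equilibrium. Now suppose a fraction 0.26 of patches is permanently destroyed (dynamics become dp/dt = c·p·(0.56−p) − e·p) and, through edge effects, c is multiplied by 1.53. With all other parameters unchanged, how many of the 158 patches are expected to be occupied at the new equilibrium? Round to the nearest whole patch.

52

Observed p* = 74/158 = 0.46835.
Balance c(h−p*) = e gives c = e/(0.82 − 0.46835) = 0.28/0.35165 = 0.79625.
New p* = 0.56 − e/c = 0.56 − 0.28000/1.21826 = 0.33016.
Expected occupied = 158 × 0.33016 = 52.17 ≈ 52.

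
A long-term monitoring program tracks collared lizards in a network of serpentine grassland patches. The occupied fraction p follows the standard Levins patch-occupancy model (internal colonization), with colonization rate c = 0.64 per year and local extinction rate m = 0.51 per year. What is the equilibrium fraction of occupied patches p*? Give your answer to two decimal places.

0.20

At equilibrium, colonization balances extinction: c·p*·(1−p*) = m·p*.
So p* = 1 − m/c = 1 − 0.51/0.64 = 1 − 0.7969 = 0.2031.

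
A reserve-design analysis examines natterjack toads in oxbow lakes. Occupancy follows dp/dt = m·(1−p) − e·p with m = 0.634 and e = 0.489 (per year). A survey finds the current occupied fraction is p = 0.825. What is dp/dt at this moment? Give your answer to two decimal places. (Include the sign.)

Colonization term: m·(1−p) = 0.634×0.1750 = 0.11095.
Extinction term: e·p = 0.40342.
dp/dt = 0.11095 − 0.40342 = -0.29247.

-0.29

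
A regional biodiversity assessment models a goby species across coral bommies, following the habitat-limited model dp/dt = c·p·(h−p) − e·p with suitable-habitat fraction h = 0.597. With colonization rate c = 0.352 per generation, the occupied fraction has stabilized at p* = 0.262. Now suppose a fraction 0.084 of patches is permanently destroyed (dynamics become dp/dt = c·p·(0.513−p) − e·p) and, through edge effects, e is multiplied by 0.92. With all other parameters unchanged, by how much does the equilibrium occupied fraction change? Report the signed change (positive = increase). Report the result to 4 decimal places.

-0.0572

Balance c(h−p*) = e gives e = 0.352×(0.597 − 0.26200) = 0.11792.
New p* = 0.513 − e/c = 0.513 − 0.10849/0.35200 = 0.20479.
Δp* = 0.20479 − 0.26200 = -0.05721.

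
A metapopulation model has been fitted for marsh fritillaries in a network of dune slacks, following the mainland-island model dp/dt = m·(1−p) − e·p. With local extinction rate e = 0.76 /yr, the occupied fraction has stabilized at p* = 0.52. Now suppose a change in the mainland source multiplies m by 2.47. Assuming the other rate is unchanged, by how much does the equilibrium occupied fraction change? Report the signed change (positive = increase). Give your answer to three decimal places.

0.208

Balance m(1−p*) = e·p* gives m = e·p*/(1−p*) = 0.76×0.52000/0.48000 = 0.82333.
New p* = m/(m+e) = 2.03363/(2.03363+0.76000) = 0.72795.
Δp* = 0.72795 − 0.52000 = +0.20795.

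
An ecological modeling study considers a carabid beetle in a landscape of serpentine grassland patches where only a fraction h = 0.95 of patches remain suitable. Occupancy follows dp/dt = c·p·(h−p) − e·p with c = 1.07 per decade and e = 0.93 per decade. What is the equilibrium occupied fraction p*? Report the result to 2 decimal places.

Setting dp/dt = 0 and dividing by p* gives c·(h−p*) = e.
So p* = h − e/c = 0.95 − 0.93/1.07 = 0.95 − 0.8692 = 0.0808.

0.08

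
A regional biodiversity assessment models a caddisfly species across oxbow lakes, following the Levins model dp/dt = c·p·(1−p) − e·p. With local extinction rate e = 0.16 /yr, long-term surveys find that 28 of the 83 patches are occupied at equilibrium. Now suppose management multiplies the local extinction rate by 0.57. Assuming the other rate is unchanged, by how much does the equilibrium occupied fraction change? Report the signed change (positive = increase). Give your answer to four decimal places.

Observed p* = 28/83 = 0.33735.
Balance c(1−p*) = e gives c = e/(1 − 0.33735) = 0.16/0.66265 = 0.24145.
New p* = 1 − e/c = 1 − 0.09120/0.24145 = 0.62228.
Δp* = 0.62228 − 0.33735 = +0.28493.

0.2849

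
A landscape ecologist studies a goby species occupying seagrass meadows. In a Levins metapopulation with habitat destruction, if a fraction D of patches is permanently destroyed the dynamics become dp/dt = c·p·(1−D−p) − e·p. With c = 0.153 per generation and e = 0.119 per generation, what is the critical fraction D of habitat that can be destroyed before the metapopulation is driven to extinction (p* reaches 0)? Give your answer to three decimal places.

0.222

The nontrivial equilibrium is p* = (1−D) − e/c; extinction occurs when this hits zero.
So D_crit = 1 − e/c = 1 − 0.119/0.153 = 1 − 0.7778 = 0.2222.
This equals the undisturbed p*, a classic result of Lande's extension.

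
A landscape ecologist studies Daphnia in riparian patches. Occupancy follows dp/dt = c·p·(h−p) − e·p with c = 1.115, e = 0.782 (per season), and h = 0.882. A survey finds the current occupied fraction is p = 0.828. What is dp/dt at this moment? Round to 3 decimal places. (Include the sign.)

Colonization term: c·p·(h−p) = 1.115×0.828×0.0540 = 0.04985.
Extinction term: e·p = 0.64750.
dp/dt = 0.04985 − 0.64750 = -0.59764.

-0.598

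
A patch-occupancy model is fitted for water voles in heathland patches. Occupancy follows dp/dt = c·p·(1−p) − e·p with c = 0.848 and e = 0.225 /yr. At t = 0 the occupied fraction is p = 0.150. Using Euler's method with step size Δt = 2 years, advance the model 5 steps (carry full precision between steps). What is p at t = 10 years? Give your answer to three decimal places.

Update rule: p ← p + [c·p·(1−p) − e·p]·Δt with Δt = 2.
step 1: Δp = +0.14874, p = 0.29874
step 2: Δp = +0.22087, p = 0.51961
step 3: Δp = +0.18952, p = 0.70913
step 4: Δp = +0.03071, p = 0.73985
step 5: Δp = -0.00649, p = 0.73335

0.733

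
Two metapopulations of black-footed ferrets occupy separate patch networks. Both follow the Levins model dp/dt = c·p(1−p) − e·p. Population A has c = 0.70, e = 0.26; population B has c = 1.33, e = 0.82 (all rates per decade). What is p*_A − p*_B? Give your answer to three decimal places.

0.245

A: p*_A = 1 − 0.26/0.70 = 0.6286.
B: p*_B = 1 − 0.82/1.33 = 0.3835.
p*_A − p*_B = 0.6286 − 0.3835 = 0.2451.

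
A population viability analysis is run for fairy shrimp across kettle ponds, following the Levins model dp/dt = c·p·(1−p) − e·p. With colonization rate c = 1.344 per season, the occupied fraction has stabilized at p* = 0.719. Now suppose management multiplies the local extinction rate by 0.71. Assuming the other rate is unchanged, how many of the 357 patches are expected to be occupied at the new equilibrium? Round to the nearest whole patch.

286

Balance c(1−p*) = e gives e = 1.344×(1 − 0.71900) = 0.37766.
New p* = 1 − e/c = 1 − 0.26814/1.34400 = 0.80049.
Expected occupied = 357 × 0.80049 = 285.77 ≈ 286.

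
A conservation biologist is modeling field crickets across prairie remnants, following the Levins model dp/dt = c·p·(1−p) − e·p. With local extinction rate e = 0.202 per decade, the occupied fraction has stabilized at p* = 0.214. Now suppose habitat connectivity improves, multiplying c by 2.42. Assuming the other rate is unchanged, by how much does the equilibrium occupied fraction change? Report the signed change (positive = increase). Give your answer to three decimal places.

0.461

Balance c(1−p*) = e gives c = e/(1 − 0.21400) = 0.202/0.78600 = 0.25700.
New p* = 1 − e/c = 1 − 0.20200/0.62194 = 0.67521.
Δp* = 0.67521 − 0.21400 = +0.46121.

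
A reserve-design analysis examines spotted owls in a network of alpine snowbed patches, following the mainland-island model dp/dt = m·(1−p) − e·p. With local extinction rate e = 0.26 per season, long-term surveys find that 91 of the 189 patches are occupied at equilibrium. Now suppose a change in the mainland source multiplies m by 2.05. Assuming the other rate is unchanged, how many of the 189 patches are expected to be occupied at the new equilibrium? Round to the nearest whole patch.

Observed p* = 91/189 = 0.48148.
Balance m(1−p*) = e·p* gives m = e·p*/(1−p*) = 0.26×0.48148/0.51852 = 0.24143.
New p* = m/(m+e) = 0.49493/(0.49493+0.26000) = 0.65560.
Expected occupied = 189 × 0.65560 = 123.91 ≈ 124.

124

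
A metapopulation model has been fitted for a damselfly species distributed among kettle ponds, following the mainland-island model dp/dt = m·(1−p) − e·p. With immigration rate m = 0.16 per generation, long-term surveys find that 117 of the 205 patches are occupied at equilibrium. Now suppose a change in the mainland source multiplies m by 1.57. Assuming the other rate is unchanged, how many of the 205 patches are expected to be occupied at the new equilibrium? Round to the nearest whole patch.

Observed p* = 117/205 = 0.57073.
Balance m(1−p*) = e·p* gives e = m(1−p*)/p* = 0.16×0.42927/0.57073 = 0.12034.
New p* = m/(m+e) = 0.25120/(0.25120+0.12034) = 0.67610.
Expected occupied = 205 × 0.67610 = 138.60 ≈ 139.

139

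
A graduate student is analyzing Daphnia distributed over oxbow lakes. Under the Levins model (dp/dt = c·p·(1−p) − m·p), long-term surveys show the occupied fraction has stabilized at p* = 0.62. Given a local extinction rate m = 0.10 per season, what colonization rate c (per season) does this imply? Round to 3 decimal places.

0.263

At equilibrium c(1−p*) = m, so c = m/(1−p*).
c = 0.10/(1 − 0.62) = 0.10/0.3800 = 0.2632.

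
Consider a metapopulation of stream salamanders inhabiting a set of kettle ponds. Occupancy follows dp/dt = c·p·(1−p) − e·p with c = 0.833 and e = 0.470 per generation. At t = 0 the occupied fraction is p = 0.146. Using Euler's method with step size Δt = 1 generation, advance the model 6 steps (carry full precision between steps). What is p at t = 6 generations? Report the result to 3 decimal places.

0.360

Update rule: p ← p + [c·p·(1−p) − e·p]·Δt with Δt = 1.
step 1: Δp = +0.03524, p = 0.18124
step 2: Δp = +0.03843, p = 0.21967
step 3: Δp = +0.03954, p = 0.25921
step 4: Δp = +0.03812, p = 0.29734
step 5: Δp = +0.03429, p = 0.33163
step 6: Δp = +0.02877, p = 0.36040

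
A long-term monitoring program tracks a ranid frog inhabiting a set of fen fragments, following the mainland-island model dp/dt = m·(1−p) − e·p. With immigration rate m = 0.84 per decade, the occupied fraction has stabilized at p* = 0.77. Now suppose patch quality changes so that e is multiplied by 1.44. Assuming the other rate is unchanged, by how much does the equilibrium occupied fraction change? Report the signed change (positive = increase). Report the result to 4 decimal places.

Balance m(1−p*) = e·p* gives e = m(1−p*)/p* = 0.84×0.23000/0.77000 = 0.25091.
New p* = m/(m+e) = 0.84000/(0.84000+0.36131) = 0.69924.
Δp* = 0.69924 − 0.77000 = -0.07076.

-0.0708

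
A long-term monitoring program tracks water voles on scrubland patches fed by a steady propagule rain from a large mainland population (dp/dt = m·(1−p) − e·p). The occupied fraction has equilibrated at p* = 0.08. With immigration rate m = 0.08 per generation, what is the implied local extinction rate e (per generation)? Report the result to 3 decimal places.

0.920

At equilibrium m(1−p*) = e·p*, so e = m(1−p*)/p*.
e = 0.08 × 0.9200 / 0.08 = 0.9200.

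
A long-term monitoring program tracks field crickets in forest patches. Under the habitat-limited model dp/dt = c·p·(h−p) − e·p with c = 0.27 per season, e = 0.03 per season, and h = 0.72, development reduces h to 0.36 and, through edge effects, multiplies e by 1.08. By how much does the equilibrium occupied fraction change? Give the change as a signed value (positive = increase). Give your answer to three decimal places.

Before: p* = h − e/c = 0.72 − 0.03/0.27 = 0.72 − 0.1111 = 0.6089.
After: c = 0.27, e = 0.0324, h = 0.36; p* = 0.36 − 0.0324/0.27 = 0.2400.
Δp* = 0.2400 − 0.6089 = -0.3689.

-0.369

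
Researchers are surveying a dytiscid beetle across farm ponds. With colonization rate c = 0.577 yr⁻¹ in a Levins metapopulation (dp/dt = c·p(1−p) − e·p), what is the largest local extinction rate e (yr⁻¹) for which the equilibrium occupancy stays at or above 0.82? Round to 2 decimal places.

0.10

1 − e/c ≥ 0.82 ⇒ e ≤ c(1 − 0.82) = 0.577 × 0.1800.
e_max = 0.1039.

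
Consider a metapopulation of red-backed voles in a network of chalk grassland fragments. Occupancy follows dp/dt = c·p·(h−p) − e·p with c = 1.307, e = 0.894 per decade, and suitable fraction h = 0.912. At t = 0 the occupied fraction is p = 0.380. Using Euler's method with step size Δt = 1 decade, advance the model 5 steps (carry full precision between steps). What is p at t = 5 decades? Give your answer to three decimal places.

Update rule: p ← p + [c·p·(h−p) − e·p]·Δt with Δt = 1.
t = 1: p = 0.38000 + (-0.07550) = 0.30450
t = 2: p = 0.30450 + (-0.03045) = 0.27405
t = 3: p = 0.27405 + (-0.01650) = 0.25755
t = 4: p = 0.25755 + (-0.00995) = 0.24760
t = 5: p = 0.24760 + (-0.00635) = 0.24126

0.241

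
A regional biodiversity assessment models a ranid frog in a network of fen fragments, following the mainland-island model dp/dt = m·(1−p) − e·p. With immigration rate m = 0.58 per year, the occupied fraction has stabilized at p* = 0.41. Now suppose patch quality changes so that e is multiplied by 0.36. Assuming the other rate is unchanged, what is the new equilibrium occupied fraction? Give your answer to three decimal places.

0.659

Balance m(1−p*) = e·p* gives e = m(1−p*)/p* = 0.58×0.59000/0.41000 = 0.83463.
New p* = m/(m+e) = 0.58000/(0.58000+0.30047) = 0.65874.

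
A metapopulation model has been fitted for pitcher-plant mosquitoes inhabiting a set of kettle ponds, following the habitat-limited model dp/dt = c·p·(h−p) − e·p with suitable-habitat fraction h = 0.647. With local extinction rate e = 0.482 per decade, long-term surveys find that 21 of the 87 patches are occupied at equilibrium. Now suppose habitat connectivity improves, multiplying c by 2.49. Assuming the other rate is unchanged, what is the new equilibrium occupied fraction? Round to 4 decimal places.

0.4841

Observed p* = 21/87 = 0.24138.
Balance c(h−p*) = e gives c = e/(0.647 − 0.24138) = 0.482/0.40562 = 1.18830.
New p* = 0.647 − e/c = 0.647 − 0.48200/2.95887 = 0.48410.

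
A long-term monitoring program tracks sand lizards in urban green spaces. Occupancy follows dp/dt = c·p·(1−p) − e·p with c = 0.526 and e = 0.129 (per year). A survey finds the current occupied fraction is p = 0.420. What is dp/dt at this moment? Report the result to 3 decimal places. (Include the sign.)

Colonization term: c·p·(1−p) = 0.526×0.420×0.5800 = 0.12813.
Extinction term: e·p = 0.05418.
dp/dt = 0.12813 − 0.05418 = 0.07395.

0.074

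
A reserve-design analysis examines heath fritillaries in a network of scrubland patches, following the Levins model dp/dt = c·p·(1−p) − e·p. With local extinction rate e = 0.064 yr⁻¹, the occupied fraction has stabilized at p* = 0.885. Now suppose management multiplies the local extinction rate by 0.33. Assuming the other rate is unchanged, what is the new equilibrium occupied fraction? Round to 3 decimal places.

Balance c(1−p*) = e gives c = e/(1 − 0.88500) = 0.064/0.11500 = 0.55652.
New p* = 1 − e/c = 1 − 0.02112/0.55652 = 0.96205.

0.962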